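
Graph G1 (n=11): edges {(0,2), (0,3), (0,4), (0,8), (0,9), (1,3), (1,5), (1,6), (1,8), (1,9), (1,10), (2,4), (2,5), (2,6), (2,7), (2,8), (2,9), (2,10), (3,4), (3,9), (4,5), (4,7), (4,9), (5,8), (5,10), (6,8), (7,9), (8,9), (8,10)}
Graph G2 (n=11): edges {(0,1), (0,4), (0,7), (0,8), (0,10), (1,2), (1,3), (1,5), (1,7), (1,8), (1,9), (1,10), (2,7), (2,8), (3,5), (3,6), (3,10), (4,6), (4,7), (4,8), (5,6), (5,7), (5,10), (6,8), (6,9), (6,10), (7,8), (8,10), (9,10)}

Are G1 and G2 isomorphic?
Yes, isomorphic

The graphs are isomorphic.
One valid mapping φ: V(G1) → V(G2): 0→0, 1→6, 2→1, 3→4, 4→7, 5→5, 6→9, 7→2, 8→10, 9→8, 10→3

Verify φ preserves adjacency — for each edge of G1, its image is an edge of G2:
  (0,2) → (φ(0),φ(2)) = (0,1) ∈ E(G2) ✓
  (0,3) → (φ(0),φ(3)) = (0,4) ∈ E(G2) ✓
  (0,4) → (φ(0),φ(4)) = (0,7) ∈ E(G2) ✓
  (0,8) → (φ(0),φ(8)) = (0,10) ∈ E(G2) ✓
  (0,9) → (φ(0),φ(9)) = (0,8) ∈ E(G2) ✓
  (1,3) → (φ(1),φ(3)) = (4,6) ∈ E(G2) ✓
  (1,5) → (φ(1),φ(5)) = (5,6) ∈ E(G2) ✓
  (1,6) → (φ(1),φ(6)) = (6,9) ∈ E(G2) ✓
  (1,8) → (φ(1),φ(8)) = (6,10) ∈ E(G2) ✓
  (1,9) → (φ(1),φ(9)) = (6,8) ∈ E(G2) ✓
  (1,10) → (φ(1),φ(10)) = (3,6) ∈ E(G2) ✓
  (2,4) → (φ(2),φ(4)) = (1,7) ∈ E(G2) ✓
  (2,5) → (φ(2),φ(5)) = (1,5) ∈ E(G2) ✓
  (2,6) → (φ(2),φ(6)) = (1,9) ∈ E(G2) ✓
  (2,7) → (φ(2),φ(7)) = (1,2) ∈ E(G2) ✓
  (2,8) → (φ(2),φ(8)) = (1,10) ∈ E(G2) ✓
  (2,9) → (φ(2),φ(9)) = (1,8) ∈ E(G2) ✓
  (2,10) → (φ(2),φ(10)) = (1,3) ∈ E(G2) ✓
  (3,4) → (φ(3),φ(4)) = (4,7) ∈ E(G2) ✓
  (3,9) → (φ(3),φ(9)) = (4,8) ∈ E(G2) ✓
  (4,5) → (φ(4),φ(5)) = (5,7) ∈ E(G2) ✓
  (4,7) → (φ(4),φ(7)) = (2,7) ∈ E(G2) ✓
  (4,9) → (φ(4),φ(9)) = (7,8) ∈ E(G2) ✓
  (5,8) → (φ(5),φ(8)) = (5,10) ∈ E(G2) ✓
  (5,10) → (φ(5),φ(10)) = (3,5) ∈ E(G2) ✓
  (6,8) → (φ(6),φ(8)) = (9,10) ∈ E(G2) ✓
  (7,9) → (φ(7),φ(9)) = (2,8) ∈ E(G2) ✓
  (8,9) → (φ(8),φ(9)) = (8,10) ∈ E(G2) ✓
  (8,10) → (φ(8),φ(10)) = (3,10) ∈ E(G2) ✓
All 29 edges of G1 map to edges of G2, and |E(G1)| = |E(G2)| = 29, so φ is a bijection on edges as well as vertices. Hence G1 ≅ G2.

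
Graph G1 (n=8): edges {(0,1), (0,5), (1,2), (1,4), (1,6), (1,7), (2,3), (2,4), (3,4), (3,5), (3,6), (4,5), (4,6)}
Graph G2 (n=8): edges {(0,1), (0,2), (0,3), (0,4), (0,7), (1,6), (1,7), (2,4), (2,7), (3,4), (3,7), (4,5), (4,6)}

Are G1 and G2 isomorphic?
Yes, isomorphic

The graphs are isomorphic.
One valid mapping φ: V(G1) → V(G2): 0→6, 1→4, 2→2, 3→7, 4→0, 5→1, 6→3, 7→5

Verify φ preserves adjacency — for each edge of G1, its image is an edge of G2:
  (0,1) → (φ(0),φ(1)) = (4,6) ∈ E(G2) ✓
  (0,5) → (φ(0),φ(5)) = (1,6) ∈ E(G2) ✓
  (1,2) → (φ(1),φ(2)) = (2,4) ∈ E(G2) ✓
  (1,4) → (φ(1),φ(4)) = (0,4) ∈ E(G2) ✓
  (1,6) → (φ(1),φ(6)) = (3,4) ∈ E(G2) ✓
  (1,7) → (φ(1),φ(7)) = (4,5) ∈ E(G2) ✓
  (2,3) → (φ(2),φ(3)) = (2,7) ∈ E(G2) ✓
  (2,4) → (φ(2),φ(4)) = (0,2) ∈ E(G2) ✓
  (3,4) → (φ(3),φ(4)) = (0,7) ∈ E(G2) ✓
  (3,5) → (φ(3),φ(5)) = (1,7) ∈ E(G2) ✓
  (3,6) → (φ(3),φ(6)) = (3,7) ∈ E(G2) ✓
  (4,5) → (φ(4),φ(5)) = (0,1) ∈ E(G2) ✓
  (4,6) → (φ(4),φ(6)) = (0,3) ∈ E(G2) ✓
All 13 edges of G1 map to edges of G2, and |E(G1)| = |E(G2)| = 13, so φ is a bijection on edges as well as vertices. Hence G1 ≅ G2.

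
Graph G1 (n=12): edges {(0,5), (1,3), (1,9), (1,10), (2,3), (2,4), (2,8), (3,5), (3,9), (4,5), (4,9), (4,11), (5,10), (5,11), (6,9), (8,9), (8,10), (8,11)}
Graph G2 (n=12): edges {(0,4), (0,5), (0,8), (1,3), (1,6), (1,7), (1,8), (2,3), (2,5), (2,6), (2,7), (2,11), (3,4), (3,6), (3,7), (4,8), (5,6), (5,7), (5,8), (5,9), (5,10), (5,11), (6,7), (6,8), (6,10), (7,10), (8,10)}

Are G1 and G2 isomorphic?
No, not isomorphic

The graphs are NOT isomorphic.

Degrees in G1: deg(0)=1, deg(1)=3, deg(2)=3, deg(3)=4, deg(4)=4, deg(5)=5, deg(6)=1, deg(7)=0, deg(8)=4, deg(9)=5, deg(10)=3, deg(11)=3.
Sorted degree sequence of G1: [5, 5, 4, 4, 4, 3, 3, 3, 3, 1, 1, 0].
Degrees in G2: deg(0)=3, deg(1)=4, deg(2)=5, deg(3)=5, deg(4)=3, deg(5)=8, deg(6)=7, deg(7)=6, deg(8)=6, deg(9)=1, deg(10)=4, deg(11)=2.
Sorted degree sequence of G2: [8, 7, 6, 6, 5, 5, 4, 4, 3, 3, 2, 1].
The (sorted) degree sequence is an isomorphism invariant, so since G1 and G2 have different degree sequences they cannot be isomorphic.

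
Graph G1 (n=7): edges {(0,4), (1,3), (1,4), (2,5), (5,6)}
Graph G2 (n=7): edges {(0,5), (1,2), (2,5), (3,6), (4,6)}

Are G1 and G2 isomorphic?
Yes, isomorphic

The graphs are isomorphic.
One valid mapping φ: V(G1) → V(G2): 0→0, 1→2, 2→4, 3→1, 4→5, 5→6, 6→3

Verify φ preserves adjacency — for each edge of G1, its image is an edge of G2:
  (0,4) → (φ(0),φ(4)) = (0,5) ∈ E(G2) ✓
  (1,3) → (φ(1),φ(3)) = (1,2) ∈ E(G2) ✓
  (1,4) → (φ(1),φ(4)) = (2,5) ∈ E(G2) ✓
  (2,5) → (φ(2),φ(5)) = (4,6) ∈ E(G2) ✓
  (5,6) → (φ(5),φ(6)) = (3,6) ∈ E(G2) ✓
All 5 edges of G1 map to edges of G2, and |E(G1)| = |E(G2)| = 5, so φ is a bijection on edges as well as vertices. Hence G1 ≅ G2.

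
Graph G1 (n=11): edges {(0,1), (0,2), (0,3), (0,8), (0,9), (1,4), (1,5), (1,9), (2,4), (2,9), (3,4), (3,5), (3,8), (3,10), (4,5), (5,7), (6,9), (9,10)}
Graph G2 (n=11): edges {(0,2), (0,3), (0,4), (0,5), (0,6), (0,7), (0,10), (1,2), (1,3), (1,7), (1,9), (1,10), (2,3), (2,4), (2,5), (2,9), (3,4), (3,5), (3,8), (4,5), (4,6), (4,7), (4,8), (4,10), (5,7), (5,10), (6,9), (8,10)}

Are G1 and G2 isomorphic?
No, not isomorphic

The graphs are NOT isomorphic.

Degrees in G1: deg(0)=5, deg(1)=4, deg(2)=3, deg(3)=5, deg(4)=4, deg(5)=4, deg(6)=1, deg(7)=1, deg(8)=2, deg(9)=5, deg(10)=2.
Sorted degree sequence of G1: [5, 5, 5, 4, 4, 4, 3, 2, 2, 1, 1].
Degrees in G2: deg(0)=7, deg(1)=5, deg(2)=6, deg(3)=6, deg(4)=8, deg(5)=6, deg(6)=3, deg(7)=4, deg(8)=3, deg(9)=3, deg(10)=5.
Sorted degree sequence of G2: [8, 7, 6, 6, 6, 5, 5, 4, 3, 3, 3].
The (sorted) degree sequence is an isomorphism invariant, so since G1 and G2 have different degree sequences they cannot be isomorphic.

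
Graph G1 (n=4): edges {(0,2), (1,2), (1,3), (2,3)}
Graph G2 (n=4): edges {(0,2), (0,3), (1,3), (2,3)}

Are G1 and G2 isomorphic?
Yes, isomorphic

The graphs are isomorphic.
One valid mapping φ: V(G1) → V(G2): 0→1, 1→2, 2→3, 3→0

Verify φ preserves adjacency — for each edge of G1, its image is an edge of G2:
  (0,2) → (φ(0),φ(2)) = (1,3) ∈ E(G2) ✓
  (1,2) → (φ(1),φ(2)) = (2,3) ∈ E(G2) ✓
  (1,3) → (φ(1),φ(3)) = (0,2) ∈ E(G2) ✓
  (2,3) → (φ(2),φ(3)) = (0,3) ∈ E(G2) ✓
All 4 edges of G1 map to edges of G2, and |E(G1)| = |E(G2)| = 4, so φ is a bijection on edges as well as vertices. Hence G1 ≅ G2.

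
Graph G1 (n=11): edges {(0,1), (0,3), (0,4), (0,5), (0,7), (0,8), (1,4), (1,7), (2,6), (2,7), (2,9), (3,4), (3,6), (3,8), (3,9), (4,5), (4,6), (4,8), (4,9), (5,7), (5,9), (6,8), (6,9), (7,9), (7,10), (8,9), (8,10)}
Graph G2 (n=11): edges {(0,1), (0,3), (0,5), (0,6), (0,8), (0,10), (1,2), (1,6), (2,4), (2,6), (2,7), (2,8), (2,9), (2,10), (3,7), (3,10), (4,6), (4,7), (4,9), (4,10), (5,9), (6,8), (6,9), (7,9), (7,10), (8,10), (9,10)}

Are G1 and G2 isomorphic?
Yes, isomorphic

The graphs are isomorphic.
One valid mapping φ: V(G1) → V(G2): 0→6, 1→1, 2→3, 3→4, 4→2, 5→8, 6→7, 7→0, 8→9, 9→10, 10→5

Verify φ preserves adjacency — for each edge of G1, its image is an edge of G2:
  (0,1) → (φ(0),φ(1)) = (1,6) ∈ E(G2) ✓
  (0,3) → (φ(0),φ(3)) = (4,6) ∈ E(G2) ✓
  (0,4) → (φ(0),φ(4)) = (2,6) ∈ E(G2) ✓
  (0,5) → (φ(0),φ(5)) = (6,8) ∈ E(G2) ✓
  (0,7) → (φ(0),φ(7)) = (0,6) ∈ E(G2) ✓
  (0,8) → (φ(0),φ(8)) = (6,9) ∈ E(G2) ✓
  (1,4) → (φ(1),φ(4)) = (1,2) ∈ E(G2) ✓
  (1,7) → (φ(1),φ(7)) = (0,1) ∈ E(G2) ✓
  (2,6) → (φ(2),φ(6)) = (3,7) ∈ E(G2) ✓
  (2,7) → (φ(2),φ(7)) = (0,3) ∈ E(G2) ✓
  (2,9) → (φ(2),φ(9)) = (3,10) ∈ E(G2) ✓
  (3,4) → (φ(3),φ(4)) = (2,4) ∈ E(G2) ✓
  (3,6) → (φ(3),φ(6)) = (4,7) ∈ E(G2) ✓
  (3,8) → (φ(3),φ(8)) = (4,9) ∈ E(G2) ✓
  (3,9) → (φ(3),φ(9)) = (4,10) ∈ E(G2) ✓
  (4,5) → (φ(4),φ(5)) = (2,8) ∈ E(G2) ✓
  (4,6) → (φ(4),φ(6)) = (2,7) ∈ E(G2) ✓
  (4,8) → (φ(4),φ(8)) = (2,9) ∈ E(G2) ✓
  (4,9) → (φ(4),φ(9)) = (2,10) ∈ E(G2) ✓
  (5,7) → (φ(5),φ(7)) = (0,8) ∈ E(G2) ✓
  (5,9) → (φ(5),φ(9)) = (8,10) ∈ E(G2) ✓
  (6,8) → (φ(6),φ(8)) = (7,9) ∈ E(G2) ✓
  (6,9) → (φ(6),φ(9)) = (7,10) ∈ E(G2) ✓
  (7,9) → (φ(7),φ(9)) = (0,10) ∈ E(G2) ✓
  (7,10) → (φ(7),φ(10)) = (0,5) ∈ E(G2) ✓
  (8,9) → (φ(8),φ(9)) = (9,10) ∈ E(G2) ✓
  (8,10) → (φ(8),φ(10)) = (5,9) ∈ E(G2) ✓
All 27 edges of G1 map to edges of G2, and |E(G1)| = |E(G2)| = 27, so φ is a bijection on edges as well as vertices. Hence G1 ≅ G2.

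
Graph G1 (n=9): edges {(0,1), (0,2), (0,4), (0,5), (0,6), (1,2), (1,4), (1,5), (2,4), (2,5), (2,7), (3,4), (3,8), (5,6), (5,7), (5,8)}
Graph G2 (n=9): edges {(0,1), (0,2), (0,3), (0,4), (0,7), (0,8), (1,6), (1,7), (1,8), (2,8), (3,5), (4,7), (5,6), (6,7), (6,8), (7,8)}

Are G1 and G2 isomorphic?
Yes, isomorphic

The graphs are isomorphic.
One valid mapping φ: V(G1) → V(G2): 0→8, 1→1, 2→7, 3→5, 4→6, 5→0, 6→2, 7→4, 8→3

Verify φ preserves adjacency — for each edge of G1, its image is an edge of G2:
  (0,1) → (φ(0),φ(1)) = (1,8) ∈ E(G2) ✓
  (0,2) → (φ(0),φ(2)) = (7,8) ∈ E(G2) ✓
  (0,4) → (φ(0),φ(4)) = (6,8) ∈ E(G2) ✓
  (0,5) → (φ(0),φ(5)) = (0,8) ∈ E(G2) ✓
  (0,6) → (φ(0),φ(6)) = (2,8) ∈ E(G2) ✓
  (1,2) → (φ(1),φ(2)) = (1,7) ∈ E(G2) ✓
  (1,4) → (φ(1),φ(4)) = (1,6) ∈ E(G2) ✓
  (1,5) → (φ(1),φ(5)) = (0,1) ∈ E(G2) ✓
  (2,4) → (φ(2),φ(4)) = (6,7) ∈ E(G2) ✓
  (2,5) → (φ(2),φ(5)) = (0,7) ∈ E(G2) ✓
  (2,7) → (φ(2),φ(7)) = (4,7) ∈ E(G2) ✓
  (3,4) → (φ(3),φ(4)) = (5,6) ∈ E(G2) ✓
  (3,8) → (φ(3),φ(8)) = (3,5) ∈ E(G2) ✓
  (5,6) → (φ(5),φ(6)) = (0,2) ∈ E(G2) ✓
  (5,7) → (φ(5),φ(7)) = (0,4) ∈ E(G2) ✓
  (5,8) → (φ(5),φ(8)) = (0,3) ∈ E(G2) ✓
All 16 edges of G1 map to edges of G2, and |E(G1)| = |E(G2)| = 16, so φ is a bijection on edges as well as vertices. Hence G1 ≅ G2.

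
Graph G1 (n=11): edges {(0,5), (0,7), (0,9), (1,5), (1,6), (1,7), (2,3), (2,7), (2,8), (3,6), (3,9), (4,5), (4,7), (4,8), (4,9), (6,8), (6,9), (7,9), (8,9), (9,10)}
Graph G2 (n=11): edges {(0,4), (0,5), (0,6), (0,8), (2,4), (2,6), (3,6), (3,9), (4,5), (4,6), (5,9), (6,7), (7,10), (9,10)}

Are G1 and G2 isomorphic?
No, not isomorphic

The graphs are NOT isomorphic.

Connected components of G1: 1 component(s) with vertex sets [[0, 1, 2, 3, 4, 5, 6, 7, 8, 9, 10]], sizes [11].
Connected components of G2: 2 component(s) with vertex sets [[1], [0, 2, 3, 4, 5, 6, 7, 8, 9, 10]], sizes [1, 10].
The number of connected components (and the multiset of component sizes) is an isomorphism invariant — an isomorphism maps each component of G1 bijectively onto a component of G2. Since G1 has 1 component(s) and G2 has 2, they cannot be isomorphic.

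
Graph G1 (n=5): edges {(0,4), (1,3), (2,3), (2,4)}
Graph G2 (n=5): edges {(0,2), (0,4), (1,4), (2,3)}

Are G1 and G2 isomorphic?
Yes, isomorphic

The graphs are isomorphic.
One valid mapping φ: V(G1) → V(G2): 0→3, 1→1, 2→0, 3→4, 4→2

Verify φ preserves adjacency — for each edge of G1, its image is an edge of G2:
  (0,4) → (φ(0),φ(4)) = (2,3) ∈ E(G2) ✓
  (1,3) → (φ(1),φ(3)) = (1,4) ∈ E(G2) ✓
  (2,3) → (φ(2),φ(3)) = (0,4) ∈ E(G2) ✓
  (2,4) → (φ(2),φ(4)) = (0,2) ∈ E(G2) ✓
All 4 edges of G1 map to edges of G2, and |E(G1)| = |E(G2)| = 4, so φ is a bijection on edges as well as vertices. Hence G1 ≅ G2.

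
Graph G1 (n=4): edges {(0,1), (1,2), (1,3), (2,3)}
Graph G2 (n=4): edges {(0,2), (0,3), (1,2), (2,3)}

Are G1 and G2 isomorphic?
Yes, isomorphic

The graphs are isomorphic.
One valid mapping φ: V(G1) → V(G2): 0→1, 1→2, 2→3, 3→0

Verify φ preserves adjacency — for each edge of G1, its image is an edge of G2:
  (0,1) → (φ(0),φ(1)) = (1,2) ∈ E(G2) ✓
  (1,2) → (φ(1),φ(2)) = (2,3) ∈ E(G2) ✓
  (1,3) → (φ(1),φ(3)) = (0,2) ∈ E(G2) ✓
  (2,3) → (φ(2),φ(3)) = (0,3) ∈ E(G2) ✓
All 4 edges of G1 map to edges of G2, and |E(G1)| = |E(G2)| = 4, so φ is a bijection on edges as well as vertices. Hence G1 ≅ G2.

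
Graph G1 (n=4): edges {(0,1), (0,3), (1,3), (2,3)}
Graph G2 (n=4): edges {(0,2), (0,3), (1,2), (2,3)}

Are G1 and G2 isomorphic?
Yes, isomorphic

The graphs are isomorphic.
One valid mapping φ: V(G1) → V(G2): 0→0, 1→3, 2→1, 3→2

Verify φ preserves adjacency — for each edge of G1, its image is an edge of G2:
  (0,1) → (φ(0),φ(1)) = (0,3) ∈ E(G2) ✓
  (0,3) → (φ(0),φ(3)) = (0,2) ∈ E(G2) ✓
  (1,3) → (φ(1),φ(3)) = (2,3) ∈ E(G2) ✓
  (2,3) → (φ(2),φ(3)) = (1,2) ∈ E(G2) ✓
All 4 edges of G1 map to edges of G2, and |E(G1)| = |E(G2)| = 4, so φ is a bijection on edges as well as vertices. Hence G1 ≅ G2.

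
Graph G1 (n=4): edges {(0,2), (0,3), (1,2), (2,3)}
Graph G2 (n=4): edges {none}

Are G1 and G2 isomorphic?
No, not isomorphic

The graphs are NOT isomorphic.

Counting triangles (3-cliques): G1 has 1, G2 has 0.
Triangle count is an isomorphism invariant, so differing triangle counts rule out isomorphism.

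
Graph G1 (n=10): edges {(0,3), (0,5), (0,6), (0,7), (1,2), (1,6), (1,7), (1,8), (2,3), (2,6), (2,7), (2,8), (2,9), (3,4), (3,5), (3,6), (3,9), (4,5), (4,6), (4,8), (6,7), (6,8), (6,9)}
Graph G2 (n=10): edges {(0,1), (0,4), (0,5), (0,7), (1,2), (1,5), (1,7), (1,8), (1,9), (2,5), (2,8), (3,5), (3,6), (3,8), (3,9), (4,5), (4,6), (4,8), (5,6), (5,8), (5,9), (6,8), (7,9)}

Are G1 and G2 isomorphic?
Yes, isomorphic

The graphs are isomorphic.
One valid mapping φ: V(G1) → V(G2): 0→9, 1→6, 2→8, 3→1, 4→0, 5→7, 6→5, 7→3, 8→4, 9→2

Verify φ preserves adjacency — for each edge of G1, its image is an edge of G2:
  (0,3) → (φ(0),φ(3)) = (1,9) ∈ E(G2) ✓
  (0,5) → (φ(0),φ(5)) = (7,9) ∈ E(G2) ✓
  (0,6) → (φ(0),φ(6)) = (5,9) ∈ E(G2) ✓
  (0,7) → (φ(0),φ(7)) = (3,9) ∈ E(G2) ✓
  (1,2) → (φ(1),φ(2)) = (6,8) ∈ E(G2) ✓
  (1,6) → (φ(1),φ(6)) = (5,6) ∈ E(G2) ✓
  (1,7) → (φ(1),φ(7)) = (3,6) ∈ E(G2) ✓
  (1,8) → (φ(1),φ(8)) = (4,6) ∈ E(G2) ✓
  (2,3) → (φ(2),φ(3)) = (1,8) ∈ E(G2) ✓
  (2,6) → (φ(2),φ(6)) = (5,8) ∈ E(G2) ✓
  (2,7) → (φ(2),φ(7)) = (3,8) ∈ E(G2) ✓
  (2,8) → (φ(2),φ(8)) = (4,8) ∈ E(G2) ✓
  (2,9) → (φ(2),φ(9)) = (2,8) ∈ E(G2) ✓
  (3,4) → (φ(3),φ(4)) = (0,1) ∈ E(G2) ✓
  (3,5) → (φ(3),φ(5)) = (1,7) ∈ E(G2) ✓
  (3,6) → (φ(3),φ(6)) = (1,5) ∈ E(G2) ✓
  (3,9) → (φ(3),φ(9)) = (1,2) ∈ E(G2) ✓
  (4,5) → (φ(4),φ(5)) = (0,7) ∈ E(G2) ✓
  (4,6) → (φ(4),φ(6)) = (0,5) ∈ E(G2) ✓
  (4,8) → (φ(4),φ(8)) = (0,4) ∈ E(G2) ✓
  (6,7) → (φ(6),φ(7)) = (3,5) ∈ E(G2) ✓
  (6,8) → (φ(6),φ(8)) = (4,5) ∈ E(G2) ✓
  (6,9) → (φ(6),φ(9)) = (2,5) ∈ E(G2) ✓
All 23 edges of G1 map to edges of G2, and |E(G1)| = |E(G2)| = 23, so φ is a bijection on edges as well as vertices. Hence G1 ≅ G2.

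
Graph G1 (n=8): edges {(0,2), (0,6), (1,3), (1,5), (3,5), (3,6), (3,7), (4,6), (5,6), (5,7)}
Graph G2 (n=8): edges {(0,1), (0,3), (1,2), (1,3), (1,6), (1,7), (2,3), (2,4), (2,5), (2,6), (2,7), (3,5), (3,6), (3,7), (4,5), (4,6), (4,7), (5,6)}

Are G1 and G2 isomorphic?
No, not isomorphic

The graphs are NOT isomorphic.

Counting triangles (3-cliques): G1 has 3, G2 has 15.
Triangle count is an isomorphism invariant, so differing triangle counts rule out isomorphism.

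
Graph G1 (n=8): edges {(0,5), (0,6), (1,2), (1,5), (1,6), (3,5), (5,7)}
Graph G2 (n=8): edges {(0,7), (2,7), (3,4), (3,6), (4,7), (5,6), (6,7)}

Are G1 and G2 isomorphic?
Yes, isomorphic

The graphs are isomorphic.
One valid mapping φ: V(G1) → V(G2): 0→4, 1→6, 2→5, 3→0, 4→1, 5→7, 6→3, 7→2

Verify φ preserves adjacency — for each edge of G1, its image is an edge of G2:
  (0,5) → (φ(0),φ(5)) = (4,7) ∈ E(G2) ✓
  (0,6) → (φ(0),φ(6)) = (3,4) ∈ E(G2) ✓
  (1,2) → (φ(1),φ(2)) = (5,6) ∈ E(G2) ✓
  (1,5) → (φ(1),φ(5)) = (6,7) ∈ E(G2) ✓
  (1,6) → (φ(1),φ(6)) = (3,6) ∈ E(G2) ✓
  (3,5) → (φ(3),φ(5)) = (0,7) ∈ E(G2) ✓
  (5,7) → (φ(5),φ(7)) = (2,7) ∈ E(G2) ✓
All 7 edges of G1 map to edges of G2, and |E(G1)| = |E(G2)| = 7, so φ is a bijection on edges as well as vertices. Hence G1 ≅ G2.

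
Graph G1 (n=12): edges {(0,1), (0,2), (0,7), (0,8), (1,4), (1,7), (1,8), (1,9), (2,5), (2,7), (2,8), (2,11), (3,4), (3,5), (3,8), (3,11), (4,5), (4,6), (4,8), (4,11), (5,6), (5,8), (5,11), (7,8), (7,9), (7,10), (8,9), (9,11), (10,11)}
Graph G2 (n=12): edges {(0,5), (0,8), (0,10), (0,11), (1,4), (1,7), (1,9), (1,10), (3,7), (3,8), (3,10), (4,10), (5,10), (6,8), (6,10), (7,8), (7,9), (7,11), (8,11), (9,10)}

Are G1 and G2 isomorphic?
No, not isomorphic

The graphs are NOT isomorphic.

Connected components of G1: 1 component(s) with vertex sets [[0, 1, 2, 3, 4, 5, 6, 7, 8, 9, 10, 11]], sizes [12].
Connected components of G2: 2 component(s) with vertex sets [[2], [0, 1, 3, 4, 5, 6, 7, 8, 9, 10, 11]], sizes [1, 11].
The number of connected components (and the multiset of component sizes) is an isomorphism invariant — an isomorphism maps each component of G1 bijectively onto a component of G2. Since G1 has 1 component(s) and G2 has 2, they cannot be isomorphic.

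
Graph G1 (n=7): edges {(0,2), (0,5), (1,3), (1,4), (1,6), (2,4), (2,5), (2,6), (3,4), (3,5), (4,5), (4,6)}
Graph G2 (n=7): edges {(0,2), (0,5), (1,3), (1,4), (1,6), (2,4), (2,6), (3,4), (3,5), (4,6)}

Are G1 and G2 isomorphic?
No, not isomorphic

The graphs are NOT isomorphic.

Counting edges: G1 has 12 edge(s); G2 has 10 edge(s).
Edge count is an isomorphism invariant (a bijection on vertices induces a bijection on edges), so differing edge counts rule out isomorphism.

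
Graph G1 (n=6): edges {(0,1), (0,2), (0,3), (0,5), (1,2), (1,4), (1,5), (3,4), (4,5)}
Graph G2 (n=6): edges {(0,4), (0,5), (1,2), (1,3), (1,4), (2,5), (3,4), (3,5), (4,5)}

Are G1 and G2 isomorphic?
Yes, isomorphic

The graphs are isomorphic.
One valid mapping φ: V(G1) → V(G2): 0→5, 1→4, 2→0, 3→2, 4→1, 5→3

Verify φ preserves adjacency — for each edge of G1, its image is an edge of G2:
  (0,1) → (φ(0),φ(1)) = (4,5) ∈ E(G2) ✓
  (0,2) → (φ(0),φ(2)) = (0,5) ∈ E(G2) ✓
  (0,3) → (φ(0),φ(3)) = (2,5) ∈ E(G2) ✓
  (0,5) → (φ(0),φ(5)) = (3,5) ∈ E(G2) ✓
  (1,2) → (φ(1),φ(2)) = (0,4) ∈ E(G2) ✓
  (1,4) → (φ(1),φ(4)) = (1,4) ∈ E(G2) ✓
  (1,5) → (φ(1),φ(5)) = (3,4) ∈ E(G2) ✓
  (3,4) → (φ(3),φ(4)) = (1,2) ∈ E(G2) ✓
  (4,5) → (φ(4),φ(5)) = (1,3) ∈ E(G2) ✓
All 9 edges of G1 map to edges of G2, and |E(G1)| = |E(G2)| = 9, so φ is a bijection on edges as well as vertices. Hence G1 ≅ G2.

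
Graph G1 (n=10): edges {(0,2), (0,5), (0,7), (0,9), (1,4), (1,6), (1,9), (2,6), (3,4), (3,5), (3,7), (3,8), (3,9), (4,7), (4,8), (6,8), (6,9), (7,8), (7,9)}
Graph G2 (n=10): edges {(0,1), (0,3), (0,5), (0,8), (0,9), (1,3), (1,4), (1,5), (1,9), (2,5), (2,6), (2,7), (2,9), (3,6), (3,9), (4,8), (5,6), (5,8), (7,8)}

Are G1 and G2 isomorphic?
Yes, isomorphic

The graphs are isomorphic.
One valid mapping φ: V(G1) → V(G2): 0→8, 1→6, 2→7, 3→1, 4→3, 5→4, 6→2, 7→0, 8→9, 9→5

Verify φ preserves adjacency — for each edge of G1, its image is an edge of G2:
  (0,2) → (φ(0),φ(2)) = (7,8) ∈ E(G2) ✓
  (0,5) → (φ(0),φ(5)) = (4,8) ∈ E(G2) ✓
  (0,7) → (φ(0),φ(7)) = (0,8) ∈ E(G2) ✓
  (0,9) → (φ(0),φ(9)) = (5,8) ∈ E(G2) ✓
  (1,4) → (φ(1),φ(4)) = (3,6) ∈ E(G2) ✓
  (1,6) → (φ(1),φ(6)) = (2,6) ∈ E(G2) ✓
  (1,9) → (φ(1),φ(9)) = (5,6) ∈ E(G2) ✓
  (2,6) → (φ(2),φ(6)) = (2,7) ∈ E(G2) ✓
  (3,4) → (φ(3),φ(4)) = (1,3) ∈ E(G2) ✓
  (3,5) → (φ(3),φ(5)) = (1,4) ∈ E(G2) ✓
  (3,7) → (φ(3),φ(7)) = (0,1) ∈ E(G2) ✓
  (3,8) → (φ(3),φ(8)) = (1,9) ∈ E(G2) ✓
  (3,9) → (φ(3),φ(9)) = (1,5) ∈ E(G2) ✓
  (4,7) → (φ(4),φ(7)) = (0,3) ∈ E(G2) ✓
  (4,8) → (φ(4),φ(8)) = (3,9) ∈ E(G2) ✓
  (6,8) → (φ(6),φ(8)) = (2,9) ∈ E(G2) ✓
  (6,9) → (φ(6),φ(9)) = (2,5) ∈ E(G2) ✓
  (7,8) → (φ(7),φ(8)) = (0,9) ∈ E(G2) ✓
  (7,9) → (φ(7),φ(9)) = (0,5) ∈ E(G2) ✓
All 19 edges of G1 map to edges of G2, and |E(G1)| = |E(G2)| = 19, so φ is a bijection on edges as well as vertices. Hence G1 ≅ G2.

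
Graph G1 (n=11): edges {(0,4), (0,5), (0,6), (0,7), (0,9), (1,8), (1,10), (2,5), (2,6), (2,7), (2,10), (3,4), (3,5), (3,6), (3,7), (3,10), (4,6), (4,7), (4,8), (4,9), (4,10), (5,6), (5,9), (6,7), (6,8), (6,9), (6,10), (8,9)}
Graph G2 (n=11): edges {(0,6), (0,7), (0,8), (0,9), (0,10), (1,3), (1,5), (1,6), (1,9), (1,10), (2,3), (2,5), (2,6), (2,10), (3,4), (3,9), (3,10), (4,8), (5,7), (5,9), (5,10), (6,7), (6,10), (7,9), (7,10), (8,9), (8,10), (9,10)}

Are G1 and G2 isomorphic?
Yes, isomorphic

The graphs are isomorphic.
One valid mapping φ: V(G1) → V(G2): 0→7, 1→4, 2→2, 3→1, 4→9, 5→6, 6→10, 7→5, 8→8, 9→0, 10→3

Verify φ preserves adjacency — for each edge of G1, its image is an edge of G2:
  (0,4) → (φ(0),φ(4)) = (7,9) ∈ E(G2) ✓
  (0,5) → (φ(0),φ(5)) = (6,7) ∈ E(G2) ✓
  (0,6) → (φ(0),φ(6)) = (7,10) ∈ E(G2) ✓
  (0,7) → (φ(0),φ(7)) = (5,7) ∈ E(G2) ✓
  (0,9) → (φ(0),φ(9)) = (0,7) ∈ E(G2) ✓
  (1,8) → (φ(1),φ(8)) = (4,8) ∈ E(G2) ✓
  (1,10) → (φ(1),φ(10)) = (3,4) ∈ E(G2) ✓
  (2,5) → (φ(2),φ(5)) = (2,6) ∈ E(G2) ✓
  (2,6) → (φ(2),φ(6)) = (2,10) ∈ E(G2) ✓
  (2,7) → (φ(2),φ(7)) = (2,5) ∈ E(G2) ✓
  (2,10) → (φ(2),φ(10)) = (2,3) ∈ E(G2) ✓
  (3,4) → (φ(3),φ(4)) = (1,9) ∈ E(G2) ✓
  (3,5) → (φ(3),φ(5)) = (1,6) ∈ E(G2) ✓
  (3,6) → (φ(3),φ(6)) = (1,10) ∈ E(G2) ✓
  (3,7) → (φ(3),φ(7)) = (1,5) ∈ E(G2) ✓
  (3,10) → (φ(3),φ(10)) = (1,3) ∈ E(G2) ✓
  (4,6) → (φ(4),φ(6)) = (9,10) ∈ E(G2) ✓
  (4,7) → (φ(4),φ(7)) = (5,9) ∈ E(G2) ✓
  (4,8) → (φ(4),φ(8)) = (8,9) ∈ E(G2) ✓
  (4,9) → (φ(4),φ(9)) = (0,9) ∈ E(G2) ✓
  (4,10) → (φ(4),φ(10)) = (3,9) ∈ E(G2) ✓
  (5,6) → (φ(5),φ(6)) = (6,10) ∈ E(G2) ✓
  (5,9) → (φ(5),φ(9)) = (0,6) ∈ E(G2) ✓
  (6,7) → (φ(6),φ(7)) = (5,10) ∈ E(G2) ✓
  (6,8) → (φ(6),φ(8)) = (8,10) ∈ E(G2) ✓
  (6,9) → (φ(6),φ(9)) = (0,10) ∈ E(G2) ✓
  (6,10) → (φ(6),φ(10)) = (3,10) ∈ E(G2) ✓
  (8,9) → (φ(8),φ(9)) = (0,8) ∈ E(G2) ✓
All 28 edges of G1 map to edges of G2, and |E(G1)| = |E(G2)| = 28, so φ is a bijection on edges as well as vertices. Hence G1 ≅ G2.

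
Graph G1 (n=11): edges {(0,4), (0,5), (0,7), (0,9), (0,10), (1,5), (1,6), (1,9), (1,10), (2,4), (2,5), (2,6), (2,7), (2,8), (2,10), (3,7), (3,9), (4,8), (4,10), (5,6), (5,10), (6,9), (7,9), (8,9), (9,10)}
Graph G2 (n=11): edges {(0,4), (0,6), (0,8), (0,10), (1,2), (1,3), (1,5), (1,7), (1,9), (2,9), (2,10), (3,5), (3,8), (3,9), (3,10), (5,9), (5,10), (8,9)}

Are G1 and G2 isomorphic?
No, not isomorphic

The graphs are NOT isomorphic.

Counting triangles (3-cliques): G1 has 13, G2 has 7.
Triangle count is an isomorphism invariant, so differing triangle counts rule out isomorphism.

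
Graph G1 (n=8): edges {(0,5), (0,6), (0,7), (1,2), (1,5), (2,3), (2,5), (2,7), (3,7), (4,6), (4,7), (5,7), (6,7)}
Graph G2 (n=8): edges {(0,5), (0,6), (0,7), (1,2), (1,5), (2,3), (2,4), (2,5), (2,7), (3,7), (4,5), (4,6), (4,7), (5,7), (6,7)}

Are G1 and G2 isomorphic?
No, not isomorphic

The graphs are NOT isomorphic.

Counting edges: G1 has 13 edge(s); G2 has 15 edge(s).
Edge count is an isomorphism invariant (a bijection on vertices induces a bijection on edges), so differing edge counts rule out isomorphism.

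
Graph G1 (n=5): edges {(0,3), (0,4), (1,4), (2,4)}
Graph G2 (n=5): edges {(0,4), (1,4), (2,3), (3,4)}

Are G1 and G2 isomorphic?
Yes, isomorphic

The graphs are isomorphic.
One valid mapping φ: V(G1) → V(G2): 0→3, 1→0, 2→1, 3→2, 4→4

Verify φ preserves adjacency — for each edge of G1, its image is an edge of G2:
  (0,3) → (φ(0),φ(3)) = (2,3) ∈ E(G2) ✓
  (0,4) → (φ(0),φ(4)) = (3,4) ∈ E(G2) ✓
  (1,4) → (φ(1),φ(4)) = (0,4) ∈ E(G2) ✓
  (2,4) → (φ(2),φ(4)) = (1,4) ∈ E(G2) ✓
All 4 edges of G1 map to edges of G2, and |E(G1)| = |E(G2)| = 4, so φ is a bijection on edges as well as vertices. Hence G1 ≅ G2.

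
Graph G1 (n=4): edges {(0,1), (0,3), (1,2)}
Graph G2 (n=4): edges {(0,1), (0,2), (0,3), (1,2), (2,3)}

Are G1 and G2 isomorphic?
No, not isomorphic

The graphs are NOT isomorphic.

Counting edges: G1 has 3 edge(s); G2 has 5 edge(s).
Edge count is an isomorphism invariant (a bijection on vertices induces a bijection on edges), so differing edge counts rule out isomorphism.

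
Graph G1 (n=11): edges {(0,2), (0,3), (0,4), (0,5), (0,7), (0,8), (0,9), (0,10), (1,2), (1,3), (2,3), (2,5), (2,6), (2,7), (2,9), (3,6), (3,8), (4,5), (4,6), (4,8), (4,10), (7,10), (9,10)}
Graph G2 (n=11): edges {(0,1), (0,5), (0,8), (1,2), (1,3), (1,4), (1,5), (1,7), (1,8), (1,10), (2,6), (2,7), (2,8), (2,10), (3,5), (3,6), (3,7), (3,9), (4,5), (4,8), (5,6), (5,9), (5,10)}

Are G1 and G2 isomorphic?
Yes, isomorphic

The graphs are isomorphic.
One valid mapping φ: V(G1) → V(G2): 0→1, 1→9, 2→5, 3→3, 4→2, 5→10, 6→6, 7→4, 8→7, 9→0, 10→8

Verify φ preserves adjacency — for each edge of G1, its image is an edge of G2:
  (0,2) → (φ(0),φ(2)) = (1,5) ∈ E(G2) ✓
  (0,3) → (φ(0),φ(3)) = (1,3) ∈ E(G2) ✓
  (0,4) → (φ(0),φ(4)) = (1,2) ∈ E(G2) ✓
  (0,5) → (φ(0),φ(5)) = (1,10) ∈ E(G2) ✓
  (0,7) → (φ(0),φ(7)) = (1,4) ∈ E(G2) ✓
  (0,8) → (φ(0),φ(8)) = (1,7) ∈ E(G2) ✓
  (0,9) → (φ(0),φ(9)) = (0,1) ∈ E(G2) ✓
  (0,10) → (φ(0),φ(10)) = (1,8) ∈ E(G2) ✓
  (1,2) → (φ(1),φ(2)) = (5,9) ∈ E(G2) ✓
  (1,3) → (φ(1),φ(3)) = (3,9) ∈ E(G2) ✓
  (2,3) → (φ(2),φ(3)) = (3,5) ∈ E(G2) ✓
  (2,5) → (φ(2),φ(5)) = (5,10) ∈ E(G2) ✓
  (2,6) → (φ(2),φ(6)) = (5,6) ∈ E(G2) ✓
  (2,7) → (φ(2),φ(7)) = (4,5) ∈ E(G2) ✓
  (2,9) → (φ(2),φ(9)) = (0,5) ∈ E(G2) ✓
  (3,6) → (φ(3),φ(6)) = (3,6) ∈ E(G2) ✓
  (3,8) → (φ(3),φ(8)) = (3,7) ∈ E(G2) ✓
  (4,5) → (φ(4),φ(5)) = (2,10) ∈ E(G2) ✓
  (4,6) → (φ(4),φ(6)) = (2,6) ∈ E(G2) ✓
  (4,8) → (φ(4),φ(8)) = (2,7) ∈ E(G2) ✓
  (4,10) → (φ(4),φ(10)) = (2,8) ∈ E(G2) ✓
  (7,10) → (φ(7),φ(10)) = (4,8) ∈ E(G2) ✓
  (9,10) → (φ(9),φ(10)) = (0,8) ∈ E(G2) ✓
All 23 edges of G1 map to edges of G2, and |E(G1)| = |E(G2)| = 23, so φ is a bijection on edges as well as vertices. Hence G1 ≅ G2.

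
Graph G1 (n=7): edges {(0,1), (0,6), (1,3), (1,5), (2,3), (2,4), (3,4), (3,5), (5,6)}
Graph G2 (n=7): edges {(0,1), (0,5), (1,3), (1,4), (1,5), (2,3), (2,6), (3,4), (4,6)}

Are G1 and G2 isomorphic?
Yes, isomorphic

The graphs are isomorphic.
One valid mapping φ: V(G1) → V(G2): 0→2, 1→3, 2→5, 3→1, 4→0, 5→4, 6→6

Verify φ preserves adjacency — for each edge of G1, its image is an edge of G2:
  (0,1) → (φ(0),φ(1)) = (2,3) ∈ E(G2) ✓
  (0,6) → (φ(0),φ(6)) = (2,6) ∈ E(G2) ✓
  (1,3) → (φ(1),φ(3)) = (1,3) ∈ E(G2) ✓
  (1,5) → (φ(1),φ(5)) = (3,4) ∈ E(G2) ✓
  (2,3) → (φ(2),φ(3)) = (1,5) ∈ E(G2) ✓
  (2,4) → (φ(2),φ(4)) = (0,5) ∈ E(G2) ✓
  (3,4) → (φ(3),φ(4)) = (0,1) ∈ E(G2) ✓
  (3,5) → (φ(3),φ(5)) = (1,4) ∈ E(G2) ✓
  (5,6) → (φ(5),φ(6)) = (4,6) ∈ E(G2) ✓
All 9 edges of G1 map to edges of G2, and |E(G1)| = |E(G2)| = 9, so φ is a bijection on edges as well as vertices. Hence G1 ≅ G2.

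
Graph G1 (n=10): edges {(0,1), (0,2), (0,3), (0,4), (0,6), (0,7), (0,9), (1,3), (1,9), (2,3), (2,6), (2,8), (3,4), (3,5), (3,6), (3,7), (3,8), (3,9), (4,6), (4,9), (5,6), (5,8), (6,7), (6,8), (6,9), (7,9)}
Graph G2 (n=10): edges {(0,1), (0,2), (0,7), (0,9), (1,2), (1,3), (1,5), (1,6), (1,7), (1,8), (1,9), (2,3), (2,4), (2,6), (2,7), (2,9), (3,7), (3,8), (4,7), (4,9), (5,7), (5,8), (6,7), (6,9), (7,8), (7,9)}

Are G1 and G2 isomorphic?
Yes, isomorphic

The graphs are isomorphic.
One valid mapping φ: V(G1) → V(G2): 0→2, 1→4, 2→3, 3→7, 4→0, 5→5, 6→1, 7→6, 8→8, 9→9

Verify φ preserves adjacency — for each edge of G1, its image is an edge of G2:
  (0,1) → (φ(0),φ(1)) = (2,4) ∈ E(G2) ✓
  (0,2) → (φ(0),φ(2)) = (2,3) ∈ E(G2) ✓
  (0,3) → (φ(0),φ(3)) = (2,7) ∈ E(G2) ✓
  (0,4) → (φ(0),φ(4)) = (0,2) ∈ E(G2) ✓
  (0,6) → (φ(0),φ(6)) = (1,2) ∈ E(G2) ✓
  (0,7) → (φ(0),φ(7)) = (2,6) ∈ E(G2) ✓
  (0,9) → (φ(0),φ(9)) = (2,9) ∈ E(G2) ✓
  (1,3) → (φ(1),φ(3)) = (4,7) ∈ E(G2) ✓
  (1,9) → (φ(1),φ(9)) = (4,9) ∈ E(G2) ✓
  (2,3) → (φ(2),φ(3)) = (3,7) ∈ E(G2) ✓
  (2,6) → (φ(2),φ(6)) = (1,3) ∈ E(G2) ✓
  (2,8) → (φ(2),φ(8)) = (3,8) ∈ E(G2) ✓
  (3,4) → (φ(3),φ(4)) = (0,7) ∈ E(G2) ✓
  (3,5) → (φ(3),φ(5)) = (5,7) ∈ E(G2) ✓
  (3,6) → (φ(3),φ(6)) = (1,7) ∈ E(G2) ✓
  (3,7) → (φ(3),φ(7)) = (6,7) ∈ E(G2) ✓
  (3,8) → (φ(3),φ(8)) = (7,8) ∈ E(G2) ✓
  (3,9) → (φ(3),φ(9)) = (7,9) ∈ E(G2) ✓
  (4,6) → (φ(4),φ(6)) = (0,1) ∈ E(G2) ✓
  (4,9) → (φ(4),φ(9)) = (0,9) ∈ E(G2) ✓
  (5,6) → (φ(5),φ(6)) = (1,5) ∈ E(G2) ✓
  (5,8) → (φ(5),φ(8)) = (5,8) ∈ E(G2) ✓
  (6,7) → (φ(6),φ(7)) = (1,6) ∈ E(G2) ✓
  (6,8) → (φ(6),φ(8)) = (1,8) ∈ E(G2) ✓
  (6,9) → (φ(6),φ(9)) = (1,9) ∈ E(G2) ✓
  (7,9) → (φ(7),φ(9)) = (6,9) ∈ E(G2) ✓
All 26 edges of G1 map to edges of G2, and |E(G1)| = |E(G2)| = 26, so φ is a bijection on edges as well as vertices. Hence G1 ≅ G2.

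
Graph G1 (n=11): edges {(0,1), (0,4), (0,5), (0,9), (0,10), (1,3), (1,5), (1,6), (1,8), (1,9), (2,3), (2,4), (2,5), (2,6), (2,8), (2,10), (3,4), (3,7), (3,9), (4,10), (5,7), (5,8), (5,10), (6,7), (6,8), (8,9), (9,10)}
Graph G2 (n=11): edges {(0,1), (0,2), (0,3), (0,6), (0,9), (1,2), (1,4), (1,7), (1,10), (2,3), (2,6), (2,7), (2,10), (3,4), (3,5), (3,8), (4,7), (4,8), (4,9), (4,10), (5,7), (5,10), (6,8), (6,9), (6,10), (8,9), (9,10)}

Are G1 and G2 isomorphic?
Yes, isomorphic

The graphs are isomorphic.
One valid mapping φ: V(G1) → V(G2): 0→6, 1→2, 2→4, 3→3, 4→8, 5→10, 6→7, 7→5, 8→1, 9→0, 10→9

Verify φ preserves adjacency — for each edge of G1, its image is an edge of G2:
  (0,1) → (φ(0),φ(1)) = (2,6) ∈ E(G2) ✓
  (0,4) → (φ(0),φ(4)) = (6,8) ∈ E(G2) ✓
  (0,5) → (φ(0),φ(5)) = (6,10) ∈ E(G2) ✓
  (0,9) → (φ(0),φ(9)) = (0,6) ∈ E(G2) ✓
  (0,10) → (φ(0),φ(10)) = (6,9) ∈ E(G2) ✓
  (1,3) → (φ(1),φ(3)) = (2,3) ∈ E(G2) ✓
  (1,5) → (φ(1),φ(5)) = (2,10) ∈ E(G2) ✓
  (1,6) → (φ(1),φ(6)) = (2,7) ∈ E(G2) ✓
  (1,8) → (φ(1),φ(8)) = (1,2) ∈ E(G2) ✓
  (1,9) → (φ(1),φ(9)) = (0,2) ∈ E(G2) ✓
  (2,3) → (φ(2),φ(3)) = (3,4) ∈ E(G2) ✓
  (2,4) → (φ(2),φ(4)) = (4,8) ∈ E(G2) ✓
  (2,5) → (φ(2),φ(5)) = (4,10) ∈ E(G2) ✓
  (2,6) → (φ(2),φ(6)) = (4,7) ∈ E(G2) ✓
  (2,8) → (φ(2),φ(8)) = (1,4) ∈ E(G2) ✓
  (2,10) → (φ(2),φ(10)) = (4,9) ∈ E(G2) ✓
  (3,4) → (φ(3),φ(4)) = (3,8) ∈ E(G2) ✓
  (3,7) → (φ(3),φ(7)) = (3,5) ∈ E(G2) ✓
  (3,9) → (φ(3),φ(9)) = (0,3) ∈ E(G2) ✓
  (4,10) → (φ(4),φ(10)) = (8,9) ∈ E(G2) ✓
  (5,7) → (φ(5),φ(7)) = (5,10) ∈ E(G2) ✓
  (5,8) → (φ(5),φ(8)) = (1,10) ∈ E(G2) ✓
  (5,10) → (φ(5),φ(10)) = (9,10) ∈ E(G2) ✓
  (6,7) → (φ(6),φ(7)) = (5,7) ∈ E(G2) ✓
  (6,8) → (φ(6),φ(8)) = (1,7) ∈ E(G2) ✓
  (8,9) → (φ(8),φ(9)) = (0,1) ∈ E(G2) ✓
  (9,10) → (φ(9),φ(10)) = (0,9) ∈ E(G2) ✓
All 27 edges of G1 map to edges of G2, and |E(G1)| = |E(G2)| = 27, so φ is a bijection on edges as well as vertices. Hence G1 ≅ G2.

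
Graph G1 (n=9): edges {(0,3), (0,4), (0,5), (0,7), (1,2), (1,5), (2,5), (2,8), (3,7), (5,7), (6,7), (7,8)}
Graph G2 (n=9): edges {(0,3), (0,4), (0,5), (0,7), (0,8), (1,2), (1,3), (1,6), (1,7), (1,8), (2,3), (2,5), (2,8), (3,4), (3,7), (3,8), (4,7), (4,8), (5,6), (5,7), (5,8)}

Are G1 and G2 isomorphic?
No, not isomorphic

The graphs are NOT isomorphic.

Degrees in G1: deg(0)=4, deg(1)=2, deg(2)=3, deg(3)=2, deg(4)=1, deg(5)=4, deg(6)=1, deg(7)=5, deg(8)=2.
Sorted degree sequence of G1: [5, 4, 4, 3, 2, 2, 2, 1, 1].
Degrees in G2: deg(0)=5, deg(1)=5, deg(2)=4, deg(3)=6, deg(4)=4, deg(5)=5, deg(6)=2, deg(7)=5, deg(8)=6.
Sorted degree sequence of G2: [6, 6, 5, 5, 5, 5, 4, 4, 2].
The (sorted) degree sequence is an isomorphism invariant, so since G1 and G2 have different degree sequences they cannot be isomorphic.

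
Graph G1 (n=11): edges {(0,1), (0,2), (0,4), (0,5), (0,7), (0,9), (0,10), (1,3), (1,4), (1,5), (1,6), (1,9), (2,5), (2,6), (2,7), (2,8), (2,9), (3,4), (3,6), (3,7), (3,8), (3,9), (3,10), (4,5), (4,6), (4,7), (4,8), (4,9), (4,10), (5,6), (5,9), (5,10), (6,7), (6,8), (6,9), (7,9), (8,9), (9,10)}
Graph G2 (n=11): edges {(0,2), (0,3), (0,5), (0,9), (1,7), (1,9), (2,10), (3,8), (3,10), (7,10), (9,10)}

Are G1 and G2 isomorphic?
No, not isomorphic

The graphs are NOT isomorphic.

Connected components of G1: 1 component(s) with vertex sets [[0, 1, 2, 3, 4, 5, 6, 7, 8, 9, 10]], sizes [11].
Connected components of G2: 3 component(s) with vertex sets [[4], [6], [0, 1, 2, 3, 5, 7, 8, 9, 10]], sizes [1, 1, 9].
The number of connected components (and the multiset of component sizes) is an isomorphism invariant — an isomorphism maps each component of G1 bijectively onto a component of G2. Since G1 has 1 component(s) and G2 has 3, they cannot be isomorphic.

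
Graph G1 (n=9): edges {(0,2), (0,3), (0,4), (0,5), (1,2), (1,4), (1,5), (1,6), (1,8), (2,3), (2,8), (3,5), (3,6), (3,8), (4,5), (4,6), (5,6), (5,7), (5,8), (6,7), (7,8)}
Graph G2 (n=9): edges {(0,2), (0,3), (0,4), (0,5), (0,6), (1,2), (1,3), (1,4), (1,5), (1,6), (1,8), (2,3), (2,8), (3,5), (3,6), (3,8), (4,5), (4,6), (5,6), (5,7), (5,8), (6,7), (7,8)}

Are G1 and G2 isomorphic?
No, not isomorphic

The graphs are NOT isomorphic.

Counting edges: G1 has 21 edge(s); G2 has 23 edge(s).
Edge count is an isomorphism invariant (a bijection on vertices induces a bijection on edges), so differing edge counts rule out isomorphism.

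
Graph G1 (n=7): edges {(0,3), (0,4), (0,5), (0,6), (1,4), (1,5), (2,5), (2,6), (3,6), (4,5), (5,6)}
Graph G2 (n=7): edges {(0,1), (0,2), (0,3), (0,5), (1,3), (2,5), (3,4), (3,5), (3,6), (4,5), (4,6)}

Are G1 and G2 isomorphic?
Yes, isomorphic

The graphs are isomorphic.
One valid mapping φ: V(G1) → V(G2): 0→5, 1→6, 2→1, 3→2, 4→4, 5→3, 6→0

Verify φ preserves adjacency — for each edge of G1, its image is an edge of G2:
  (0,3) → (φ(0),φ(3)) = (2,5) ∈ E(G2) ✓
  (0,4) → (φ(0),φ(4)) = (4,5) ∈ E(G2) ✓
  (0,5) → (φ(0),φ(5)) = (3,5) ∈ E(G2) ✓
  (0,6) → (φ(0),φ(6)) = (0,5) ∈ E(G2) ✓
  (1,4) → (φ(1),φ(4)) = (4,6) ∈ E(G2) ✓
  (1,5) → (φ(1),φ(5)) = (3,6) ∈ E(G2) ✓
  (2,5) → (φ(2),φ(5)) = (1,3) ∈ E(G2) ✓
  (2,6) → (φ(2),φ(6)) = (0,1) ∈ E(G2) ✓
  (3,6) → (φ(3),φ(6)) = (0,2) ∈ E(G2) ✓
  (4,5) → (φ(4),φ(5)) = (3,4) ∈ E(G2) ✓
  (5,6) → (φ(5),φ(6)) = (0,3) ∈ E(G2) ✓
All 11 edges of G1 map to edges of G2, and |E(G1)| = |E(G2)| = 11, so φ is a bijection on edges as well as vertices. Hence G1 ≅ G2.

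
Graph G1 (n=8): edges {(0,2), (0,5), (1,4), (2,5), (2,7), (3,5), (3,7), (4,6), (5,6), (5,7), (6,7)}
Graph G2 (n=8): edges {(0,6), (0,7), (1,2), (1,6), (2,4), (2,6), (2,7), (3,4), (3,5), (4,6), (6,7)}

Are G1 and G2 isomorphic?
Yes, isomorphic

The graphs are isomorphic.
One valid mapping φ: V(G1) → V(G2): 0→0, 1→5, 2→7, 3→1, 4→3, 5→6, 6→4, 7→2

Verify φ preserves adjacency — for each edge of G1, its image is an edge of G2:
  (0,2) → (φ(0),φ(2)) = (0,7) ∈ E(G2) ✓
  (0,5) → (φ(0),φ(5)) = (0,6) ∈ E(G2) ✓
  (1,4) → (φ(1),φ(4)) = (3,5) ∈ E(G2) ✓
  (2,5) → (φ(2),φ(5)) = (6,7) ∈ E(G2) ✓
  (2,7) → (φ(2),φ(7)) = (2,7) ∈ E(G2) ✓
  (3,5) → (φ(3),φ(5)) = (1,6) ∈ E(G2) ✓
  (3,7) → (φ(3),φ(7)) = (1,2) ∈ E(G2) ✓
  (4,6) → (φ(4),φ(6)) = (3,4) ∈ E(G2) ✓
  (5,6) → (φ(5),φ(6)) = (4,6) ∈ E(G2) ✓
  (5,7) → (φ(5),φ(7)) = (2,6) ∈ E(G2) ✓
  (6,7) → (φ(6),φ(7)) = (2,4) ∈ E(G2) ✓
All 11 edges of G1 map to edges of G2, and |E(G1)| = |E(G2)| = 11, so φ is a bijection on edges as well as vertices. Hence G1 ≅ G2.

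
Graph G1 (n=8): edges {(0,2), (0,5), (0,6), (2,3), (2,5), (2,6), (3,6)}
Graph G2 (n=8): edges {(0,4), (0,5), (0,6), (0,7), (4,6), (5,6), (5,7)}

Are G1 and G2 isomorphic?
Yes, isomorphic

The graphs are isomorphic.
One valid mapping φ: V(G1) → V(G2): 0→6, 1→1, 2→0, 3→7, 4→3, 5→4, 6→5, 7→2

Verify φ preserves adjacency — for each edge of G1, its image is an edge of G2:
  (0,2) → (φ(0),φ(2)) = (0,6) ∈ E(G2) ✓
  (0,5) → (φ(0),φ(5)) = (4,6) ∈ E(G2) ✓
  (0,6) → (φ(0),φ(6)) = (5,6) ∈ E(G2) ✓
  (2,3) → (φ(2),φ(3)) = (0,7) ∈ E(G2) ✓
  (2,5) → (φ(2),φ(5)) = (0,4) ∈ E(G2) ✓
  (2,6) → (φ(2),φ(6)) = (0,5) ∈ E(G2) ✓
  (3,6) → (φ(3),φ(6)) = (5,7) ∈ E(G2) ✓
All 7 edges of G1 map to edges of G2, and |E(G1)| = |E(G2)| = 7, so φ is a bijection on edges as well as vertices. Hence G1 ≅ G2.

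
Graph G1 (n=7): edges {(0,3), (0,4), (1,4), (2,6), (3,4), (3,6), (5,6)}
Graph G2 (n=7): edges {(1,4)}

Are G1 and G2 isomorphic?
No, not isomorphic

The graphs are NOT isomorphic.

Connected components of G1: 1 component(s) with vertex sets [[0, 1, 2, 3, 4, 5, 6]], sizes [7].
Connected components of G2: 6 component(s) with vertex sets [[0], [2], [3], [5], [6], [1, 4]], sizes [1, 1, 1, 1, 1, 2].
The number of connected components (and the multiset of component sizes) is an isomorphism invariant — an isomorphism maps each component of G1 bijectively onto a component of G2. Since G1 has 1 component(s) and G2 has 6, they cannot be isomorphic.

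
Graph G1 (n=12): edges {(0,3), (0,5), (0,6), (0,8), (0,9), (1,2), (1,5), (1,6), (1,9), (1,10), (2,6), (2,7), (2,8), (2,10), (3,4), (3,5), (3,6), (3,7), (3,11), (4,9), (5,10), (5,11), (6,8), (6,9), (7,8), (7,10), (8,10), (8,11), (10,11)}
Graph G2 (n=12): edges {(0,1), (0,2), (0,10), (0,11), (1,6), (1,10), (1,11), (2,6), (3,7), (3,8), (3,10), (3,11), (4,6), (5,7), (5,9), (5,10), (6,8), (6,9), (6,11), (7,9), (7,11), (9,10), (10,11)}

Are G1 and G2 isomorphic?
No, not isomorphic

The graphs are NOT isomorphic.

Degrees in G1: deg(0)=5, deg(1)=5, deg(2)=5, deg(3)=6, deg(4)=2, deg(5)=5, deg(6)=6, deg(7)=4, deg(8)=6, deg(9)=4, deg(10)=6, deg(11)=4.
Sorted degree sequence of G1: [6, 6, 6, 6, 5, 5, 5, 5, 4, 4, 4, 2].
Degrees in G2: deg(0)=4, deg(1)=4, deg(2)=2, deg(3)=4, deg(4)=1, deg(5)=3, deg(6)=6, deg(7)=4, deg(8)=2, deg(9)=4, deg(10)=6, deg(11)=6.
Sorted degree sequence of G2: [6, 6, 6, 4, 4, 4, 4, 4, 3, 2, 2, 1].
The (sorted) degree sequence is an isomorphism invariant, so since G1 and G2 have different degree sequences they cannot be isomorphic.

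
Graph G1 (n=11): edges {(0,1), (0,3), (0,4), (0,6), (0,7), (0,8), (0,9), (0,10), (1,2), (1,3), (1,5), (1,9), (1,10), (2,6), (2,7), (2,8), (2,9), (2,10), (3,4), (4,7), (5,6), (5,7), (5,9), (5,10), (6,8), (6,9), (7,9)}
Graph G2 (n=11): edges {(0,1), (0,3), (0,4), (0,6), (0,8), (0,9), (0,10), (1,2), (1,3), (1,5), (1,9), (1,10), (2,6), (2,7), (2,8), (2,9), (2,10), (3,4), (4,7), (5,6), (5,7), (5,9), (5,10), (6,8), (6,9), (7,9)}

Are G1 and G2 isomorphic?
No, not isomorphic

The graphs are NOT isomorphic.

Counting edges: G1 has 27 edge(s); G2 has 26 edge(s).
Edge count is an isomorphism invariant (a bijection on vertices induces a bijection on edges), so differing edge counts rule out isomorphism.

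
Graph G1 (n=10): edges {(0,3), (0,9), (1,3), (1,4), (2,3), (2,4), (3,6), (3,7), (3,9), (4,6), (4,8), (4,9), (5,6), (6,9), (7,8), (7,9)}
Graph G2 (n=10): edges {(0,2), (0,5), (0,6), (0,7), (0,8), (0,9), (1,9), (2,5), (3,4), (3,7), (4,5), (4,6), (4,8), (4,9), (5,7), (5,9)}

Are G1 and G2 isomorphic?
Yes, isomorphic

The graphs are isomorphic.
One valid mapping φ: V(G1) → V(G2): 0→2, 1→8, 2→6, 3→0, 4→4, 5→1, 6→9, 7→7, 8→3, 9→5

Verify φ preserves adjacency — for each edge of G1, its image is an edge of G2:
  (0,3) → (φ(0),φ(3)) = (0,2) ∈ E(G2) ✓
  (0,9) → (φ(0),φ(9)) = (2,5) ∈ E(G2) ✓
  (1,3) → (φ(1),φ(3)) = (0,8) ∈ E(G2) ✓
  (1,4) → (φ(1),φ(4)) = (4,8) ∈ E(G2) ✓
  (2,3) → (φ(2),φ(3)) = (0,6) ∈ E(G2) ✓
  (2,4) → (φ(2),φ(4)) = (4,6) ∈ E(G2) ✓
  (3,6) → (φ(3),φ(6)) = (0,9) ∈ E(G2) ✓
  (3,7) → (φ(3),φ(7)) = (0,7) ∈ E(G2) ✓
  (3,9) → (φ(3),φ(9)) = (0,5) ∈ E(G2) ✓
  (4,6) → (φ(4),φ(6)) = (4,9) ∈ E(G2) ✓
  (4,8) → (φ(4),φ(8)) = (3,4) ∈ E(G2) ✓
  (4,9) → (φ(4),φ(9)) = (4,5) ∈ E(G2) ✓
  (5,6) → (φ(5),φ(6)) = (1,9) ∈ E(G2) ✓
  (6,9) → (φ(6),φ(9)) = (5,9) ∈ E(G2) ✓
  (7,8) → (φ(7),φ(8)) = (3,7) ∈ E(G2) ✓
  (7,9) → (φ(7),φ(9)) = (5,7) ∈ E(G2) ✓
All 16 edges of G1 map to edges of G2, and |E(G1)| = |E(G2)| = 16, so φ is a bijection on edges as well as vertices. Hence G1 ≅ G2.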